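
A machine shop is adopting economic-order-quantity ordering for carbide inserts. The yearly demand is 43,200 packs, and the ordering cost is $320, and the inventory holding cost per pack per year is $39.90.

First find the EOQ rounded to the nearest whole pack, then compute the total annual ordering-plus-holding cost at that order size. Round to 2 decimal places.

$33,213.78

EOQ = √(2DS/H) = √(2 × 43,200 × 320 / 39.9)
    = √(692,932.33) ≈ 832.43 → Q = 832 packs
Ordering: D/Q × S = 43,200/832 × $320 = $16,615.38
Holding:  Q/2 × H = 832/2 × $39.9 = $16,598.40
Total = $16,615.38 + $16,598.40 = $33,213.78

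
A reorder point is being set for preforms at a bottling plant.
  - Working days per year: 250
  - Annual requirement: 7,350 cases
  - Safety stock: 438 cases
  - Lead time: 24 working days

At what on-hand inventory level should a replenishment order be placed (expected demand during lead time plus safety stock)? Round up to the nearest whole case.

Daily demand d = 7,350 / 250 = 29.400 cases/day
Demand during lead time = 29.400 × 24 = 705.60
Reorder point = 705.60 + 438 = 1,143.60 → round up

1,144 cases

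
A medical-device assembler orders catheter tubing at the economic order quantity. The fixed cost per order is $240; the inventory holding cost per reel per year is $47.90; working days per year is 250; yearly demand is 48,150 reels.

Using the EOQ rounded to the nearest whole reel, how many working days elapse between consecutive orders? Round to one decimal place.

Optimal lot size Q* = (2 × 48,150 × $240 / $47.9)^½ ≈ 694.63 → Q = 695 reels
Days between orders = 250 / (D/Q) = 250 / 69.281 ≈ 3.609

3.6 days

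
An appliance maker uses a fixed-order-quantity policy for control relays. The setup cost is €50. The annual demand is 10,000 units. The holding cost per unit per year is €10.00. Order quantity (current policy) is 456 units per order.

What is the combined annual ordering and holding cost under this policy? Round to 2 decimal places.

Annual ordering cost = (D/Q)·S = (10,000/456) × 50 = €1,096.49
Annual holding cost  = (Q/2)·H = (456/2) × 10 = €2,280.00
Total = €1,096.49 + €2,280.00 = €3,376.49

€3,376.49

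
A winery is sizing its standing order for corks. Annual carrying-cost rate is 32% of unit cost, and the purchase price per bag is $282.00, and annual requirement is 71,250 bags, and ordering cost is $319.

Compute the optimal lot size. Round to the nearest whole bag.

710 bags

H = i·C = 0.32 × $282 = $90.2400 per bag-year
Q* = √(2·D·S / H) = √(2·71,250·319 / 90.24) = √503,740.0 ≈ 709.75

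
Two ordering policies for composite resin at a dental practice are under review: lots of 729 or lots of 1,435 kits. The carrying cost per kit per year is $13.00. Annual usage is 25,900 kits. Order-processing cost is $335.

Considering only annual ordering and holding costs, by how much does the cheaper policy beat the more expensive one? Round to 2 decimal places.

$1,266.58

TC(Q) = (D/Q)S + (Q/2)H
TC(729) = (25,900/729)×335 + (729/2)×13 = $16,640.42
TC(1,435) = (25,900/1,435)×335 + (1,435/2)×13 = $15,373.84
|ΔTC| = |$16,640.42 − $15,373.84| = $1,266.58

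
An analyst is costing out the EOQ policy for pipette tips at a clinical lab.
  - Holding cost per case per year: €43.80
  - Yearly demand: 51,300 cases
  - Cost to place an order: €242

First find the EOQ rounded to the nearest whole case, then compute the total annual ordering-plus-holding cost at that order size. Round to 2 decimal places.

€32,977.55

Q* = √(2·D·S / H) = √(2·51,300·242 / 43.8) = √566,876.7 ≈ 752.91 → Q = 753 cases
Ordering: D/Q × S = 51,300/753 × €242 = €16,486.85
Holding:  Q/2 × H = 753/2 × €43.8 = €16,490.70
Total = €16,486.85 + €16,490.70 = €32,977.55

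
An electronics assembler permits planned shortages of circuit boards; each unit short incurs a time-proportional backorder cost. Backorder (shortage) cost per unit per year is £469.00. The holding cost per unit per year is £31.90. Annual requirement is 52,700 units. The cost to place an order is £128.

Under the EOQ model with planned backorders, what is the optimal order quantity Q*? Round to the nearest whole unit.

Q* = √(2DS/H) · √((H + b)/b)
   = √(2 × 52,700 × 128 / 31.9) · √((31.9 + 469) / 469)
   = 650.324 × 1.0334 ≈ 672.08

672 units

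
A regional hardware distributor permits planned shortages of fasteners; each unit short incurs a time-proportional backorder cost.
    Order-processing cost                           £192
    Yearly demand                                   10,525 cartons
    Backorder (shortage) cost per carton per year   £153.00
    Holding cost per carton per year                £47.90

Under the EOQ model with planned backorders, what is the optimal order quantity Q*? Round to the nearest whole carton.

Q* = √(2DS/H) · √((H + b)/b)
   = √(2 × 10,525 × 192 / 47.9) · √((47.9 + 153) / 153)
   = 290.475 × 1.1459 ≈ 332.85

333 cartons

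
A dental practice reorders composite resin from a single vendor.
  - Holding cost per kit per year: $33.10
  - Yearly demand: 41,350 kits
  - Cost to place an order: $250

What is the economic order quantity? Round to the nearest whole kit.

790 kits

2DS/H = 2·41,350·250/33.1 = 624,622.36
EOQ = √624,622.36 ≈ 790.33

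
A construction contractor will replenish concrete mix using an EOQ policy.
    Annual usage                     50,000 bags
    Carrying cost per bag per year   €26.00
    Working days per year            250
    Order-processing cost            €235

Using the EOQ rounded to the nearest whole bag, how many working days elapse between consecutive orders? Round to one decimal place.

4.8 days

Q* = √(2·D·S / H) = √(2·50,000·235 / 26) = √903,846.2 ≈ 950.71 → Q = 951 bags
T = Q/D × 250 days = 951/50,000 × 250 = 4.755 days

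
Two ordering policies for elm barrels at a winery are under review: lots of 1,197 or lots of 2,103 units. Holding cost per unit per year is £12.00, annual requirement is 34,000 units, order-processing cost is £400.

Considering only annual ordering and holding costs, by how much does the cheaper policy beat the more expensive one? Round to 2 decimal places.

Annual cost at Q: ordering D·S/Q plus holding Q·H/2.
TC(1,197) = (34,000/1,197)×400 + (1,197/2)×12 = £18,543.74
TC(2,103) = (34,000/2,103)×400 + (2,103/2)×12 = £19,084.95
|ΔTC| = |£18,543.74 − £19,084.95| = £541.21

£541.21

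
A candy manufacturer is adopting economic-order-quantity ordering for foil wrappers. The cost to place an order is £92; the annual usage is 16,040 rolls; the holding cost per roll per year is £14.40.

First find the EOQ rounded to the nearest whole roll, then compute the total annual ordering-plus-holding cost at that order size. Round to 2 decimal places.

2DS/H = 2·16,040·92/14.4 = 204,955.56
EOQ = √204,955.56 ≈ 452.72 → Q = 453 rolls
Ordering: D/Q × S = 16,040/453 × £92 = £3,257.57
Holding:  Q/2 × H = 453/2 × £14.4 = £3,261.60
Total = £3,257.57 + £3,261.60 = £6,519.17

£6,519.17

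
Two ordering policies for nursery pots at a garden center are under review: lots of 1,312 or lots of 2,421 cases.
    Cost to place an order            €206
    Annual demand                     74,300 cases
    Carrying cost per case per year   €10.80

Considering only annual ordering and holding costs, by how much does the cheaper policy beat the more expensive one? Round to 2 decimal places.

For each Q, cost = (D/Q)·S + (Q/2)·H.
TC(1,312) = (74,300/1,312)×206 + (1,312/2)×10.8 = €18,750.81
TC(2,421) = (74,300/2,421)×206 + (2,421/2)×10.8 = €19,395.50
Lots of 1,312 are cheaper by €644.69.

€644.69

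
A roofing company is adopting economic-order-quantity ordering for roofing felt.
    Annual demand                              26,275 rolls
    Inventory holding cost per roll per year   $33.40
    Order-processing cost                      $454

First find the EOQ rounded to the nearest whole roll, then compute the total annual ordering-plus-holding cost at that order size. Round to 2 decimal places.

$28,228.48

Q* = √(2·D·S / H) = √(2·26,275·454 / 33.4) = √714,302.4 ≈ 845.16 → Q = 845 rolls
Orders/yr = 26,275/845 = 31.095; ordering cost = 31.095 × $454 = $14,116.98
Average inventory = 845/2 = 422.5; holding cost = 422.5 × $33.4 = $14,111.50
Total = $14,116.98 + $14,111.50 = $28,228.48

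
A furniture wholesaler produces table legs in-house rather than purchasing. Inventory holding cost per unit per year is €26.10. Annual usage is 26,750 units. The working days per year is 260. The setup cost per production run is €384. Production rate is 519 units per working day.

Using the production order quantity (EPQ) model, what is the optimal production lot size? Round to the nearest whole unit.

d = 26,750/260 = 102.8846 units/day;  effective holding cost H(1 − d/p) = 26.1·(1 − 102.8846/519) = 20.92603
Q* = √(2DS / H_eff) = √(2·26,750·384 / 20.92603) ≈ 990.83

991 units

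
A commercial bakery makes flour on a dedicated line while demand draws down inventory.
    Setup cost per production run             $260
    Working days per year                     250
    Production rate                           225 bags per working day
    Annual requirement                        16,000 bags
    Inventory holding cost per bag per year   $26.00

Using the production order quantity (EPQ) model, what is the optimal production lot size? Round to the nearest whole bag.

669 bags

Daily demand d = 16,000/250 = 64.000; p = 225; 1 − d/p = 0.71556
EPQ = √(2DS / (H(1 − d/p)))
    = √(2 × 16,000 × 260 / (26 × 0.71556)) ≈ 668.73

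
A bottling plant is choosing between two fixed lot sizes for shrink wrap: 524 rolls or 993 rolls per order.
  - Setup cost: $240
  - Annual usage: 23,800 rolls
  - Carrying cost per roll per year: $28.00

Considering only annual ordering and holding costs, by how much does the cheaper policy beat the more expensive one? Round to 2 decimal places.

For each Q, cost = (D/Q)·S + (Q/2)·H.
TC(524) = (23,800/524)×240 + (524/2)×28 = $18,236.76
TC(993) = (23,800/993)×240 + (993/2)×28 = $19,654.27
Cheaper: Q = 524.  Difference = $1,417.50

$1,417.50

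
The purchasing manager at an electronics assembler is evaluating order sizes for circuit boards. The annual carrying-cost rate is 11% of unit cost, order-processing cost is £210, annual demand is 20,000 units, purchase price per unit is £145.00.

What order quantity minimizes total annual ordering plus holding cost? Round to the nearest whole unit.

726 units

Carrying cost H = £145 × 11% = £15.9500/unit/yr
Q* = √(2·D·S / H) = √(2·20,000·210 / 15.95) = √526,645.8 ≈ 725.70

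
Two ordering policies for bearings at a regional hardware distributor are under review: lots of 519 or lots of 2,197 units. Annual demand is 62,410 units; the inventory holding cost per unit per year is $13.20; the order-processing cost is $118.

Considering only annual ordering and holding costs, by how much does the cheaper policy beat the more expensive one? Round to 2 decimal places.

$237.26

TC(Q) = (D/Q)S + (Q/2)H
TC(519) = (62,410/519)×118 + (519/2)×13.2 = $17,614.96
TC(2,197) = (62,410/2,197)×118 + (2,197/2)×13.2 = $17,852.22
Cheaper: Q = 519.  Difference = $237.26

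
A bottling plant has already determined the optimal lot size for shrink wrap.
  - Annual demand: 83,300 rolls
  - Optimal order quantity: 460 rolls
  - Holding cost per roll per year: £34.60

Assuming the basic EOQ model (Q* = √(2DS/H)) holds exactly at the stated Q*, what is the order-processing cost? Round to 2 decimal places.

Since Q* = (2DS/H)^½, squaring gives Q*²·H = 2DS.
S = Q²H / (2D) = 460² × 34.6 / (2 × 83,300) = 43.9457

£43.95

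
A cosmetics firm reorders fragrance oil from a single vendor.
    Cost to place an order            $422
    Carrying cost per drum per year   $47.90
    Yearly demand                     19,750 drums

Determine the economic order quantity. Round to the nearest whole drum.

Optimal lot size Q* = (2 × 19,750 × $422 / $47.9)^½ ≈ 589.91

590 drums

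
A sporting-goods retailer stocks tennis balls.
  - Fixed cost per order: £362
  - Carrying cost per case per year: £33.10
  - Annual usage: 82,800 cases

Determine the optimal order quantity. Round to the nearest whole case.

Q* = √(2·D·S / H) = √(2·82,800·362 / 33.1) = √1,811,093.7 ≈ 1,345.77

1,346 cases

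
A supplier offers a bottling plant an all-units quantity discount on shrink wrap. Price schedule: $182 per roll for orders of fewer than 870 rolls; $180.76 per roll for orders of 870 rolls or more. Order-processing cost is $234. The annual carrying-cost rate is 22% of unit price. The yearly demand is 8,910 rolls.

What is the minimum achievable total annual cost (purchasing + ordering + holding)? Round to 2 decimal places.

$1,630,266.81

H₁ = 22%×$182 = $40.0400;  H₂ = 22%×$180.76 = $39.7672
EOQ₁ = √(2×8,910×234/40.0400) = 322.71  (< 870, feasible at tier 1)
EOQ₂ = √(2×8,910×234/39.7672) = 323.82  (< 870 → use Q = 870 at tier-2 price)
TC(tier 1 (EOQ₁), Q≈322.7) = $1,634,541.38
TC(tier 2, Q≈870.0) = $1,630,266.81
Minimum at tier 2: $1,630,266.81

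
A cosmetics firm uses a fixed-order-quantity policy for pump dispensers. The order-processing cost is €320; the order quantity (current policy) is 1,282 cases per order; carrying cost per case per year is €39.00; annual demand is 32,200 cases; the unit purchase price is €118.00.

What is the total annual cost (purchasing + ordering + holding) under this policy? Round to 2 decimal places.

Ordering: D/Q × S = 32,200/1,282 × €320 = €8,037.44
Holding:  Q/2 × H = 1,282/2 × €39 = €24,999.00
Purchase cost = D·C = 32,200 × 118 = €3,799,600.00
Total = €8,037.44 + €24,999.00 + €3,799,600.00 = €3,832,636.44

€3,832,636.44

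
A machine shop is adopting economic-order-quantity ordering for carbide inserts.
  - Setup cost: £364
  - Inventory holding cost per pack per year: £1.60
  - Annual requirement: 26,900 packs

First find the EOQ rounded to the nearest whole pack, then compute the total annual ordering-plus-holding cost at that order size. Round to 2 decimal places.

EOQ = √(2DS/H) = √(2 × 26,900 × 364 / 1.6)
    = √(12,239,500.00) ≈ 3,498.50 → Q = 3,498 packs
Orders/yr = 26,900/3,498 = 7.690; ordering cost = 7.690 × £364 = £2,799.20
Average inventory = 3,498/2 = 1749; holding cost = 1749 × £1.6 = £2,798.40
Total = £2,799.20 + £2,798.40 = £5,597.60

£5,597.60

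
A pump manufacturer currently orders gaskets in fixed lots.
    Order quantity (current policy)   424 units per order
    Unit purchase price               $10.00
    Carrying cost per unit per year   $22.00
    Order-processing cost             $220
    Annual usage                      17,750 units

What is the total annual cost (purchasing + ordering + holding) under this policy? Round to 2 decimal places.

Annual ordering cost = (D/Q)·S = (17,750/424) × 220 = $9,209.91
Annual holding cost  = (Q/2)·H = (424/2) × 22 = $4,664.00
Purchase cost = D·C = 17,750 × 10 = $177,500.00
Total = $9,209.91 + $4,664.00 + $177,500.00 = $191,373.91

$191,373.91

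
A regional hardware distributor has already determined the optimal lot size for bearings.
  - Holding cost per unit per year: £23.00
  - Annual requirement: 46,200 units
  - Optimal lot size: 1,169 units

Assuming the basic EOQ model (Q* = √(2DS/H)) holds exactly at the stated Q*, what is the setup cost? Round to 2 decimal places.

EOQ relation: Q² = 2DS/H, so rearrange for the unknown.
S = Q²H / (2D) = 1,169² × 23 / (2 × 46,200) = 340.1613

£340.16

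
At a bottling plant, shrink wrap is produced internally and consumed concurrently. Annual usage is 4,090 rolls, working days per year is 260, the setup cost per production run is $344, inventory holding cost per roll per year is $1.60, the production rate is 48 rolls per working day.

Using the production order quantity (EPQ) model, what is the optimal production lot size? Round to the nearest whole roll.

d = 4,090/260 = 15.7308 rolls/day;  effective holding cost H(1 − d/p) = 1.6·(1 − 15.7308/48) = 1.07564
Q* = √(2DS / H_eff) = √(2·4,090·344 / 1.07564) ≈ 1,617.42

1,617 rolls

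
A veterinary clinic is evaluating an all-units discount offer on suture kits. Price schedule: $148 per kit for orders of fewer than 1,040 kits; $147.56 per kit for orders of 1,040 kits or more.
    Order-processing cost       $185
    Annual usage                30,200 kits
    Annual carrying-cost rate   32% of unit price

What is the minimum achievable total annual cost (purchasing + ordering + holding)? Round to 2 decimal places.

H₁ = 32%×$148 = $47.3600;  H₂ = 32%×$147.56 = $47.2192
EOQ₁ = √(2×30,200×185/47.3600) = 485.73  (< 1,040, feasible at tier 1)
EOQ₂ = √(2×30,200×185/47.2192) = 486.46  (< 1,040 → use Q = 1,040 at tier-2 price)
TC(tier 1 (EOQ₁), Q≈485.7) = $4,492,604.36
TC(tier 2, Q≈1,040.0) = $4,486,238.10
Minimum at tier 2: $4,486,238.10

$4,486,238.10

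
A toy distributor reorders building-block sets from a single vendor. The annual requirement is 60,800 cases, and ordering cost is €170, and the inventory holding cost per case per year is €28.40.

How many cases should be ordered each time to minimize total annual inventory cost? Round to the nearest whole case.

853 cases

EOQ = √(2DS/H) = √(2 × 60,800 × 170 / 28.4)
    = √(727,887.32) ≈ 853.16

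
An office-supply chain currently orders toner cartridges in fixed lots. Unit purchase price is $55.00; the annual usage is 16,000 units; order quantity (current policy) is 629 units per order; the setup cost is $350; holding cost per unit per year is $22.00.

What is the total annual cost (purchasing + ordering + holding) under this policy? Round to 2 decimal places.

$895,822.02

Orders/yr = 16,000/629 = 25.437; ordering cost = 25.437 × $350 = $8,903.02
Average inventory = 629/2 = 314.5; holding cost = 314.5 × $22 = $6,919.00
Purchase cost = D·C = 16,000 × 55 = $880,000.00
Total = $8,903.02 + $6,919.00 + $880,000.00 = $895,822.02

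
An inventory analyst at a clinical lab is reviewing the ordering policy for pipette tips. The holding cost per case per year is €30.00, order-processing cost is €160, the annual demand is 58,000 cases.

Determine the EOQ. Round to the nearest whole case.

Q* = √(2·D·S / H) = √(2·58,000·160 / 30) = √618,666.7 ≈ 786.55

787 cases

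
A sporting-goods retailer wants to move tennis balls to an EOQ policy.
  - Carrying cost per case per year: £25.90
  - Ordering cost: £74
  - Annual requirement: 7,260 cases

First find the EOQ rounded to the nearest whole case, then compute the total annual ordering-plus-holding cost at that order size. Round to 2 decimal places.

£5,275.33

2DS/H = 2·7,260·74/25.9 = 41,485.71
EOQ = √41,485.71 ≈ 203.68 → Q = 204 cases
Ordering: D/Q × S = 7,260/204 × £74 = £2,633.53
Holding:  Q/2 × H = 204/2 × £25.9 = £2,641.80
Total = £2,633.53 + £2,641.80 = £5,275.33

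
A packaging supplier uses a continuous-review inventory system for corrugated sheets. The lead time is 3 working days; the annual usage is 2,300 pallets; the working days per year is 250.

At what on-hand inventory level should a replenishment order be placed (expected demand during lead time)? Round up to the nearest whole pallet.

Daily demand d = 2,300 / 250 = 9.200 pallets/day
Demand during lead time = 9.200 × 3 = 27.60
Reorder point = 27.60 → round up

28 pallets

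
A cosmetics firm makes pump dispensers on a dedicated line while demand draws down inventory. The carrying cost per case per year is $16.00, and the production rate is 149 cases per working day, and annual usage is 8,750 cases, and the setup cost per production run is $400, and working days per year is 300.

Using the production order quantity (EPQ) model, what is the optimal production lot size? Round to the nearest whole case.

d = 8,750/300 = 29.1667 cases/day;  effective holding cost H(1 − d/p) = 16·(1 − 29.1667/149) = 12.86801
Q* = √(2DS / H_eff) = √(2·8,750·400 / 12.86801) ≈ 737.55

738 cases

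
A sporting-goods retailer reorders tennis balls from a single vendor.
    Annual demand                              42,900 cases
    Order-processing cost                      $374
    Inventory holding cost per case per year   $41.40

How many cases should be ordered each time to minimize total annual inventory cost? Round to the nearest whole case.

880 cases

Optimal lot size Q* = (2 × 42,900 × $374 / $41.4)^½ ≈ 880.40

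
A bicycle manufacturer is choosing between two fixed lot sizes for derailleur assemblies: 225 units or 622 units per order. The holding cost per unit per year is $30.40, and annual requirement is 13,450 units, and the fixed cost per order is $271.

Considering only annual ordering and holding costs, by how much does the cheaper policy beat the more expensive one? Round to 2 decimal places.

Annual cost at Q: ordering D·S/Q plus holding Q·H/2.
TC(225) = (13,450/225)×271 + (225/2)×30.4 = $19,619.78
TC(622) = (13,450/622)×271 + (622/2)×30.4 = $15,314.45
Cheaper: Q = 622.  Difference = $4,305.33

$4,305.33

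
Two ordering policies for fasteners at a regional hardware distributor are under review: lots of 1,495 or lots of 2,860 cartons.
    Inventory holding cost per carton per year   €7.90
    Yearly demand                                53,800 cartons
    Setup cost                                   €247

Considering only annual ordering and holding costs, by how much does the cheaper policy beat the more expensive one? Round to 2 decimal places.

€1,149.42

Annual cost at Q: ordering D·S/Q plus holding Q·H/2.
TC(1,495) = (53,800/1,495)×247 + (1,495/2)×7.9 = €14,793.95
TC(2,860) = (53,800/2,860)×247 + (2,860/2)×7.9 = €15,943.36
Cheaper: Q = 1,495.  Difference = €1,149.42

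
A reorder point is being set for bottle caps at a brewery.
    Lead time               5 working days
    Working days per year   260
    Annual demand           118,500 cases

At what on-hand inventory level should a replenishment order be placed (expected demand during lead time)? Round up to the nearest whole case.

Daily demand d = 118,500 / 260 = 455.769 cases/day
Demand during lead time = 455.769 × 5 = 2,278.85
Reorder point = 2,278.85 → round up

2,279 cases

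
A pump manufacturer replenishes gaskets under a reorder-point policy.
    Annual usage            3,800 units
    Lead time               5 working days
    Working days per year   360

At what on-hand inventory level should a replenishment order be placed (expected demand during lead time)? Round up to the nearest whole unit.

Daily demand d = 3,800 / 360 = 10.556 units/day
Demand during lead time = 10.556 × 5 = 52.78
Reorder point = 52.78 → round up

53 units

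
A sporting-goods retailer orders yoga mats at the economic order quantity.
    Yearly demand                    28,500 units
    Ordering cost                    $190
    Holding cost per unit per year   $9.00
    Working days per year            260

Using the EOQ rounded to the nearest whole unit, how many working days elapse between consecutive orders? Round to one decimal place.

EOQ = √(2DS/H) = √(2 × 28,500 × 190 / 9)
    = √(1,203,333.33) ≈ 1,096.97 → Q = 1,097 units
Days between orders = 260 / (D/Q) = 260 / 25.980 ≈ 10.008

10.0 days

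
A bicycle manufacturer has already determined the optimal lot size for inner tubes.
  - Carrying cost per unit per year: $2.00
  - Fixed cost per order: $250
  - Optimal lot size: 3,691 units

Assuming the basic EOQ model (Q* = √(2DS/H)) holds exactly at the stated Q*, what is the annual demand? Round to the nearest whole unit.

54,494 units per year

Since Q* = (2DS/H)^½, squaring gives Q*²·H = 2DS.
D = Q²H / (2S) = 3,691² × 2 / (2 × 250) = 54,493.92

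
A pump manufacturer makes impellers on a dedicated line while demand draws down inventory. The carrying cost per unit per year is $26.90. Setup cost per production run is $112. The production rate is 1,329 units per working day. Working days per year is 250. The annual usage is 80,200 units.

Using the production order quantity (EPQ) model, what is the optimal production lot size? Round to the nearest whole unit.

938 units

d = 80,200/250 = 320.8000 units/day;  effective holding cost H(1 − d/p) = 26.9·(1 − 320.8000/1329) = 20.40676
Q* = √(2DS / H_eff) = √(2·80,200·112 / 20.40676) ≈ 938.26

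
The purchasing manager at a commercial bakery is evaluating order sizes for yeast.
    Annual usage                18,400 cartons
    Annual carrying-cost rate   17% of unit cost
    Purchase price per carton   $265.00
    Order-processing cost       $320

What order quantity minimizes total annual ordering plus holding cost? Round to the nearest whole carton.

Carrying cost H = $265 × 17% = $45.0500/carton/yr
Optimal lot size Q* = (2 × 18,400 × $320 / $45.05)^½ ≈ 511.27

511 cartons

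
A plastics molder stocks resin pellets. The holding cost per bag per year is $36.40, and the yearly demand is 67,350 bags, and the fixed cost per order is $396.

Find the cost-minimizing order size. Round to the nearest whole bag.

1,211 bags

Q* = √(2·D·S / H) = √(2·67,350·396 / 36.4) = √1,465,417.6 ≈ 1,210.54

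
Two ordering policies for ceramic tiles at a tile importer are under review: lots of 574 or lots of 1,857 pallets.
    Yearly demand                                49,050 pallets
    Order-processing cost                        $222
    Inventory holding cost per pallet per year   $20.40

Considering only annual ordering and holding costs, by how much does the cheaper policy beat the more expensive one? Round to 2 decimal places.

Annual cost at Q: ordering D·S/Q plus holding Q·H/2.
TC(574) = (49,050/574)×222 + (574/2)×20.4 = $24,825.36
TC(1,857) = (49,050/1,857)×222 + (1,857/2)×20.4 = $24,805.21
Cheaper: Q = 1,857.  Difference = $20.14

$20.14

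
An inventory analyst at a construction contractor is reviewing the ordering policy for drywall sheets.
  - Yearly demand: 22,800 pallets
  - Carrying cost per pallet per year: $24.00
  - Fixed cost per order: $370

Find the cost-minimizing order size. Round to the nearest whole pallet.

838 pallets

Q* = √(2·D·S / H) = √(2·22,800·370 / 24) = √703,000.0 ≈ 838.45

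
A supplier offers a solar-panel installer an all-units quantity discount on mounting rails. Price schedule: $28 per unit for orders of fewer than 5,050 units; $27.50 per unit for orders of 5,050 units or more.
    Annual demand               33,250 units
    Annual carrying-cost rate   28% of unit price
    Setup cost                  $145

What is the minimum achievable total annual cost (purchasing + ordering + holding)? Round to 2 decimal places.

H₁ = 28%×$28 = $7.8400;  H₂ = 28%×$27.50 = $7.7000
EOQ₁ = √(2×33,250×145/7.8400) = 1,109.01  (< 5,050, feasible at tier 1)
EOQ₂ = √(2×33,250×145/7.7000) = 1,119.05  (< 5,050 → use Q = 5,050 at tier-2 price)
TC(tier 1 (EOQ₁), Q≈1,109.0) = $939,694.67
TC(tier 2, Q≈5,050.0) = $934,772.20
Minimum at tier 2: $934,772.20

$934,772.20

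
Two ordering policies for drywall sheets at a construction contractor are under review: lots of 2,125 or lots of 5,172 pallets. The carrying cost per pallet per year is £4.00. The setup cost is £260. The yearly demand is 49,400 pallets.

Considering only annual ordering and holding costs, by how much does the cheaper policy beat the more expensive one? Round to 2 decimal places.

TC(Q) = (D/Q)S + (Q/2)H
TC(2,125) = (49,400/2,125)×260 + (2,125/2)×4 = £10,294.24
TC(5,172) = (49,400/5,172)×260 + (5,172/2)×4 = £12,827.37
|ΔTC| = |£10,294.24 − £12,827.37| = £2,533.14

£2,533.14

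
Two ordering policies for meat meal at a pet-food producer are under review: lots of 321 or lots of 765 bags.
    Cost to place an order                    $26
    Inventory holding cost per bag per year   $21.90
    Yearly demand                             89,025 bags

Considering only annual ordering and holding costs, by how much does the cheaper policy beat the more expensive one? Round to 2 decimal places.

$676.74

TC(Q) = (D/Q)S + (Q/2)H
TC(321) = (89,025/321)×26 + (321/2)×21.9 = $10,725.70
TC(765) = (89,025/765)×26 + (765/2)×21.9 = $11,402.44
Lots of 321 are cheaper by $676.74.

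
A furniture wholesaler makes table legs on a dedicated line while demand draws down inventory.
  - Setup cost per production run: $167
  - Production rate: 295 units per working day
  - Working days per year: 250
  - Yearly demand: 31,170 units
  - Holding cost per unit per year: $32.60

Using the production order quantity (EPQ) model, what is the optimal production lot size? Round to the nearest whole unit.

744 units

Daily demand d = 31,170/250 = 124.680; p = 295; 1 − d/p = 0.57736
EPQ = √(2DS / (H(1 − d/p)))
    = √(2 × 31,170 × 167 / (32.6 × 0.57736)) ≈ 743.72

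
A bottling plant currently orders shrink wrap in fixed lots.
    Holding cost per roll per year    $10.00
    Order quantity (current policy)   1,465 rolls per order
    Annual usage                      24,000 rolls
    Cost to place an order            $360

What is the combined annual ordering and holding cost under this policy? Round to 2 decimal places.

$13,222.61

Orders/yr = 24,000/1,465 = 16.382; ordering cost = 16.382 × $360 = $5,897.61
Average inventory = 1,465/2 = 732.5; holding cost = 732.5 × $10 = $7,325.00
Total = $5,897.61 + $7,325.00 = $13,222.61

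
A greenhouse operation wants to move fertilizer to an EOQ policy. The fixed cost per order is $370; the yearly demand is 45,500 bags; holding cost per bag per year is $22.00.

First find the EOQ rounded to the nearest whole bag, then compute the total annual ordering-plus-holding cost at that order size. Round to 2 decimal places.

$27,216.54

Q* = √(2·D·S / H) = √(2·45,500·370 / 22) = √1,530,454.5 ≈ 1,237.12 → Q = 1,237 bags
Orders/yr = 45,500/1,237 = 36.783; ordering cost = 36.783 × $370 = $13,609.54
Average inventory = 1,237/2 = 618.5; holding cost = 618.5 × $22 = $13,607.00
Total = $13,609.54 + $13,607.00 = $27,216.54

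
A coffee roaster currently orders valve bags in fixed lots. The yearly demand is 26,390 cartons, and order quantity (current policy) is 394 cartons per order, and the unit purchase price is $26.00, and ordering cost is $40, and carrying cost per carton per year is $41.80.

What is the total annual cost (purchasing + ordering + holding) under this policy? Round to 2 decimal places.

Annual ordering cost = (D/Q)·S = (26,390/394) × 40 = $2,679.19
Annual holding cost  = (Q/2)·H = (394/2) × 41.8 = $8,234.60
Purchase cost = D·C = 26,390 × 26 = $686,140.00
Total = $2,679.19 + $8,234.60 + $686,140.00 = $697,053.79

$697,053.79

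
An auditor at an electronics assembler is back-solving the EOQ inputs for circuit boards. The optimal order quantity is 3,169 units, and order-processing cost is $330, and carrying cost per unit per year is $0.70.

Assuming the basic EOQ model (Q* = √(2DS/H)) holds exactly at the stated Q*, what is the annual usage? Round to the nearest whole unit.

10,651 units per year

From Q* = √(2DS/H) ⇒ Q*² = 2DS/H.
D = Q²H / (2S) = 3,169² × 0.7 / (2 × 330) = 10,651.20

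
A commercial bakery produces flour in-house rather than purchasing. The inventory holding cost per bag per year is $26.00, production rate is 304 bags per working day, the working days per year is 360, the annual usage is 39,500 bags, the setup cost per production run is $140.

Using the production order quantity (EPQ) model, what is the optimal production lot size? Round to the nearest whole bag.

d = 39,500/360 = 109.7222 bags/day;  effective holding cost H(1 − d/p) = 26·(1 − 109.7222/304) = 16.61586
Q* = √(2DS / H_eff) = √(2·39,500·140 / 16.61586) ≈ 815.86

816 bags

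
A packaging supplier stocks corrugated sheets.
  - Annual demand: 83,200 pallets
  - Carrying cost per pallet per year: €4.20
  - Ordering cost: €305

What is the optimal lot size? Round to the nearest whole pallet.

Optimal lot size Q* = (2 × 83,200 × €305 / €4.2)^½ ≈ 3,476.18

3,476 pallets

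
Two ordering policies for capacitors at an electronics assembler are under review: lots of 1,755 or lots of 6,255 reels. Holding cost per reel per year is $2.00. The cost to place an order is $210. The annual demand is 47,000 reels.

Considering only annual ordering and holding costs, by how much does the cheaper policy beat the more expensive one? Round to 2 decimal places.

$454.01

Annual cost at Q: ordering D·S/Q plus holding Q·H/2.
TC(1,755) = (47,000/1,755)×210 + (1,755/2)×2 = $7,378.93
TC(6,255) = (47,000/6,255)×210 + (6,255/2)×2 = $7,832.94
Cheaper: Q = 1,755.  Difference = $454.01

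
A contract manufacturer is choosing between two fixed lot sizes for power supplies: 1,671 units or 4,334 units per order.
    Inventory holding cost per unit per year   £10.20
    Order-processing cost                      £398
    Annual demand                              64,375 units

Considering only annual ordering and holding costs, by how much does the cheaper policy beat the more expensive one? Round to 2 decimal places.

£4,160.10

TC(Q) = (D/Q)S + (Q/2)H
TC(1,671) = (64,375/1,671)×398 + (1,671/2)×10.2 = £23,854.98
TC(4,334) = (64,375/4,334)×398 + (4,334/2)×10.2 = £28,015.09
Lots of 1,671 are cheaper by £4,160.10.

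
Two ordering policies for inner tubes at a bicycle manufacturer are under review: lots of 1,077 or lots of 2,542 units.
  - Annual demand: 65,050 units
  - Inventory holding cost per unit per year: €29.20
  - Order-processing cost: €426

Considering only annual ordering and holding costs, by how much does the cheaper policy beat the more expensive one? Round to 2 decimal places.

Annual cost at Q: ordering D·S/Q plus holding Q·H/2.
TC(1,077) = (65,050/1,077)×426 + (1,077/2)×29.2 = €41,454.28
TC(2,542) = (65,050/2,542)×426 + (2,542/2)×29.2 = €48,014.58
Cheaper: Q = 1,077.  Difference = €6,560.29

€6,560.29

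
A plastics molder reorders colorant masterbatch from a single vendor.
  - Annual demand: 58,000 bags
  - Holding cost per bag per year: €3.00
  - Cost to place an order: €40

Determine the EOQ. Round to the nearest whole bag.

1,244 bags

Q* = √(2·D·S / H) = √(2·58,000·40 / 3) = √1,546,666.7 ≈ 1,243.65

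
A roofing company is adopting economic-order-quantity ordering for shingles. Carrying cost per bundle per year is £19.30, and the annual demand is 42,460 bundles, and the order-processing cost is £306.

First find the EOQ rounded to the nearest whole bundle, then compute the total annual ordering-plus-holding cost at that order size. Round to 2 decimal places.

£22,394.66

EOQ = √(2DS/H) = √(2 × 42,460 × 306 / 19.3)
    = √(1,346,400.00) ≈ 1,160.34 → Q = 1,160 bundles
Ordering: D/Q × S = 42,460/1,160 × £306 = £11,200.66
Holding:  Q/2 × H = 1,160/2 × £19.3 = £11,194.00
Total = £11,200.66 + £11,194.00 = £22,394.66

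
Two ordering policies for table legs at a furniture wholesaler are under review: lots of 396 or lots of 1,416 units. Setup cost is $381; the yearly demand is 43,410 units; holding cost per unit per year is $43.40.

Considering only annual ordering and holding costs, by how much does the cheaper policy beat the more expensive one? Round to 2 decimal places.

For each Q, cost = (D/Q)·S + (Q/2)·H.
TC(396) = (43,410/396)×381 + (396/2)×43.4 = $50,358.88
TC(1,416) = (43,410/1,416)×381 + (1,416/2)×43.4 = $42,407.43
Lots of 1,416 are cheaper by $7,951.45.

$7,951.45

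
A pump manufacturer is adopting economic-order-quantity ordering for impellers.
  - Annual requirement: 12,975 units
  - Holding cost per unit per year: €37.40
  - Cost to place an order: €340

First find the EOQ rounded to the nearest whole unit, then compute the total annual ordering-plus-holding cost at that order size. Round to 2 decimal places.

€18,165.36

2DS/H = 2·12,975·340/37.4 = 235,909.09
EOQ = √235,909.09 ≈ 485.70 → Q = 486 units
Orders/yr = 12,975/486 = 26.698; ordering cost = 26.698 × €340 = €9,077.16
Average inventory = 486/2 = 243; holding cost = 243 × €37.4 = €9,088.20
Total = €9,077.16 + €9,088.20 = €18,165.36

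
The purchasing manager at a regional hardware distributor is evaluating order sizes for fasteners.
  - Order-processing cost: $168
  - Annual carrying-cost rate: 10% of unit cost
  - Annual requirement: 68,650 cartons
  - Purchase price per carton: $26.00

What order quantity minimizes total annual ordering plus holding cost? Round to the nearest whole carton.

Carrying cost H = $26 × 10% = $2.6000/carton/yr
Q* = √(2·D·S / H) = √(2·68,650·168 / 2.6) = √8,871,692.3 ≈ 2,978.54

2,979 cartons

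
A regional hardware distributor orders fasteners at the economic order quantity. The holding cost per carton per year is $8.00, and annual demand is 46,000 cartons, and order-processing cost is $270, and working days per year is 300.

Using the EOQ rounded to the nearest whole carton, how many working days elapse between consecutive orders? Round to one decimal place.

11.5 days

2DS/H = 2·46,000·270/8 = 3,105,000.00
EOQ = √3,105,000.00 ≈ 1,762.10 → Q = 1,762 cartons
T = Q/D × 300 days = 1,762/46,000 × 300 = 11.491 days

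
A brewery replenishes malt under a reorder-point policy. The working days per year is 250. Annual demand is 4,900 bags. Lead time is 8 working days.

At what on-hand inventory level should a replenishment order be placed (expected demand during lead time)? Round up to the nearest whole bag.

Daily demand d = 4,900 / 250 = 19.600 bags/day
Demand during lead time = 19.600 × 8 = 156.80
Reorder point = 156.80 → round up

157 bags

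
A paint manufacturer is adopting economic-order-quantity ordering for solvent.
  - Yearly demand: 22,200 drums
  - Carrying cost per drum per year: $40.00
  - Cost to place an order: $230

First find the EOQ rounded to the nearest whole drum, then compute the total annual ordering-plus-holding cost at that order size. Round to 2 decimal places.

$20,210.89

Q* = √(2·D·S / H) = √(2·22,200·230 / 40) = √255,300.0 ≈ 505.27 → Q = 505 drums
Orders/yr = 22,200/505 = 43.960; ordering cost = 43.960 × $230 = $10,110.89
Average inventory = 505/2 = 252.5; holding cost = 252.5 × $40 = $10,100.00
Total = $10,110.89 + $10,100.00 = $20,210.89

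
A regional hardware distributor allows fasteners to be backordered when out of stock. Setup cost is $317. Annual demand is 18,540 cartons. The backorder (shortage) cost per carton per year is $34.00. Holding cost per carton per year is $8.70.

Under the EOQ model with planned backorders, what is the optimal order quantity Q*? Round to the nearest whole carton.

Basic EOQ = √(2·18,540·317/8.7) = 1,162.358
Backorder adjustment √((H+b)/b) = √((8.7+34)/34) = 1.1207
Q* = 1,162.358 × 1.1207 ≈ 1,302.61

1,303 cartons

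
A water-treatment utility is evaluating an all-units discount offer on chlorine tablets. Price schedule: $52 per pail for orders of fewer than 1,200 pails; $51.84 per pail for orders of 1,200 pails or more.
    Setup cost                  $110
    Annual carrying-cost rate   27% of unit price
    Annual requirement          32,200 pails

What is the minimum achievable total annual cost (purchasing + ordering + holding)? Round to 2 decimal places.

$1,680,597.75

H₁ = 27%×$52 = $14.0400;  H₂ = 27%×$51.84 = $13.9968
EOQ₁ = √(2×32,200×110/14.0400) = 710.32  (< 1,200, feasible at tier 1)
EOQ₂ = √(2×32,200×110/13.9968) = 711.42  (< 1,200 → use Q = 1,200 at tier-2 price)
TC(tier 1 (EOQ₁), Q≈710.3) = $1,684,372.93
TC(tier 2, Q≈1,200.0) = $1,680,597.75
Minimum at tier 2: $1,680,597.75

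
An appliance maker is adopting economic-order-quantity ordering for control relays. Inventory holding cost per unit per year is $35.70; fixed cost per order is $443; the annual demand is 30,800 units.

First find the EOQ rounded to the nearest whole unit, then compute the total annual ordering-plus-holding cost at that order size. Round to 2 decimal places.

$31,212.34

EOQ = √(2DS/H) = √(2 × 30,800 × 443 / 35.7)
    = √(764,392.16) ≈ 874.30 → Q = 874 units
Annual ordering cost = (D/Q)·S = (30,800/874) × 443 = $15,611.44
Annual holding cost  = (Q/2)·H = (874/2) × 35.7 = $15,600.90
Total = $15,611.44 + $15,600.90 = $31,212.34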